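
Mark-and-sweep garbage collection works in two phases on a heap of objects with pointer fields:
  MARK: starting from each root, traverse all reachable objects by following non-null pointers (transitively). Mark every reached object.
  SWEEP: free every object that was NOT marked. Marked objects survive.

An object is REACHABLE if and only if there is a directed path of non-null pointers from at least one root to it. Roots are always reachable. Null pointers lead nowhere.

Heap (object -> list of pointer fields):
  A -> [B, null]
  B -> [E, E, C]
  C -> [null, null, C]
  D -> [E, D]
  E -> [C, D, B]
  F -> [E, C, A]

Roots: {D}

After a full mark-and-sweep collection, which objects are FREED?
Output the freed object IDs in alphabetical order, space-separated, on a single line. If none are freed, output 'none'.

Answer: A F

Derivation:
Roots: D
Mark D: refs=E D, marked=D
Mark E: refs=C D B, marked=D E
Mark C: refs=null null C, marked=C D E
Mark B: refs=E E C, marked=B C D E
Unmarked (collected): A F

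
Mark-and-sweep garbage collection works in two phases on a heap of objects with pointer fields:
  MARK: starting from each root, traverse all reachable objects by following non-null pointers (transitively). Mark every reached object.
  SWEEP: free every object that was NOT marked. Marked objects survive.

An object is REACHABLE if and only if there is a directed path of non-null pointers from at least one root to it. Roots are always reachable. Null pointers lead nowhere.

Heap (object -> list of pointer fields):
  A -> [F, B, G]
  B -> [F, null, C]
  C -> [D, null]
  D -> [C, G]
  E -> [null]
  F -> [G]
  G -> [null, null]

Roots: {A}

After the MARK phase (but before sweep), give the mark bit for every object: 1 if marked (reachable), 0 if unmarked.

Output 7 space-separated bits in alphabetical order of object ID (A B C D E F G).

Roots: A
Mark A: refs=F B G, marked=A
Mark F: refs=G, marked=A F
Mark B: refs=F null C, marked=A B F
Mark G: refs=null null, marked=A B F G
Mark C: refs=D null, marked=A B C F G
Mark D: refs=C G, marked=A B C D F G
Unmarked (collected): E

Answer: 1 1 1 1 0 1 1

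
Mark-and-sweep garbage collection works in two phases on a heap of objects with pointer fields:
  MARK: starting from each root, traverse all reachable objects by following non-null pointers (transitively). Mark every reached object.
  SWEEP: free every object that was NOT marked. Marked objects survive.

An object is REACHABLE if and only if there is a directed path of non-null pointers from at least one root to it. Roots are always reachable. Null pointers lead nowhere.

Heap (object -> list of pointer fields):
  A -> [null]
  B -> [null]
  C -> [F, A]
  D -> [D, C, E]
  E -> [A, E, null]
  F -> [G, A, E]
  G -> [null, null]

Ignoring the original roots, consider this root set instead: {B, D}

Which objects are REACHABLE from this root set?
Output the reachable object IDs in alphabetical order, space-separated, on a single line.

Roots: B D
Mark B: refs=null, marked=B
Mark D: refs=D C E, marked=B D
Mark C: refs=F A, marked=B C D
Mark E: refs=A E null, marked=B C D E
Mark F: refs=G A E, marked=B C D E F
Mark A: refs=null, marked=A B C D E F
Mark G: refs=null null, marked=A B C D E F G
Unmarked (collected): (none)

Answer: A B C D E F G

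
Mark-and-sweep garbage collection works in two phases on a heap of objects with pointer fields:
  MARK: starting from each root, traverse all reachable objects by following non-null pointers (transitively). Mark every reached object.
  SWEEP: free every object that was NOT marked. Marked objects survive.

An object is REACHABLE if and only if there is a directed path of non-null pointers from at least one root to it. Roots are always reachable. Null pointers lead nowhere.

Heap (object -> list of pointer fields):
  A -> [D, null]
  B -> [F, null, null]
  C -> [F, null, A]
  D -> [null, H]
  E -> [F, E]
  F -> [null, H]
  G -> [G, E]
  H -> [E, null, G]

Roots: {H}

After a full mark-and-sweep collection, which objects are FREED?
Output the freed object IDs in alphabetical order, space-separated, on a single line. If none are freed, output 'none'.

Answer: A B C D

Derivation:
Roots: H
Mark H: refs=E null G, marked=H
Mark E: refs=F E, marked=E H
Mark G: refs=G E, marked=E G H
Mark F: refs=null H, marked=E F G H
Unmarked (collected): A B C D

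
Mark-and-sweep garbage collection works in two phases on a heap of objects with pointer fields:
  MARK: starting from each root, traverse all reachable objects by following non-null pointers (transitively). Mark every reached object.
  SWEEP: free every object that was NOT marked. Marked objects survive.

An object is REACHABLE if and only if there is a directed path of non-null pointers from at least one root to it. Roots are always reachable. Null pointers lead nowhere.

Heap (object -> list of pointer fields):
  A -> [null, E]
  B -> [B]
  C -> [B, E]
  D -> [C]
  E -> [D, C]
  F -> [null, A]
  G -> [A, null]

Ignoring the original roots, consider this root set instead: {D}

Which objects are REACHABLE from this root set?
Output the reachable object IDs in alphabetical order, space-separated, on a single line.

Answer: B C D E

Derivation:
Roots: D
Mark D: refs=C, marked=D
Mark C: refs=B E, marked=C D
Mark B: refs=B, marked=B C D
Mark E: refs=D C, marked=B C D E
Unmarked (collected): A F G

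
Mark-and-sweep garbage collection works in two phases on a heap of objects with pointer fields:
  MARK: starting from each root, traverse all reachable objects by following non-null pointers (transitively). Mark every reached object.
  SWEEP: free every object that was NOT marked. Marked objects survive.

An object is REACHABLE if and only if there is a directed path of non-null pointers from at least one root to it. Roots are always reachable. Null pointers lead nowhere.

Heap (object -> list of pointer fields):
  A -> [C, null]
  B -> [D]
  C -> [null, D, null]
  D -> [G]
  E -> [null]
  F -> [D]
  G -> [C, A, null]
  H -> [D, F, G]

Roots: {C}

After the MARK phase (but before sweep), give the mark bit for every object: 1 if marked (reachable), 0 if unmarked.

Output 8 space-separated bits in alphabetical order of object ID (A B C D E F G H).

Roots: C
Mark C: refs=null D null, marked=C
Mark D: refs=G, marked=C D
Mark G: refs=C A null, marked=C D G
Mark A: refs=C null, marked=A C D G
Unmarked (collected): B E F H

Answer: 1 0 1 1 0 0 1 0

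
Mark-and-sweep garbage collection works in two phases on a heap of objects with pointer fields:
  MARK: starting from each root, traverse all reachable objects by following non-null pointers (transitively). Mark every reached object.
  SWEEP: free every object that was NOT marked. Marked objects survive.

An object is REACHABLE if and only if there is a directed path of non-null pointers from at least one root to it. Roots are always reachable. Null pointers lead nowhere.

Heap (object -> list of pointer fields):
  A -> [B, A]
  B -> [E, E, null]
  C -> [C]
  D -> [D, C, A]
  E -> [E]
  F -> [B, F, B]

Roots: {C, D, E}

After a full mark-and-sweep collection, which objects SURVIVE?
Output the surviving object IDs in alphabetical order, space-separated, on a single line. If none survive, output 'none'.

Answer: A B C D E

Derivation:
Roots: C D E
Mark C: refs=C, marked=C
Mark D: refs=D C A, marked=C D
Mark E: refs=E, marked=C D E
Mark A: refs=B A, marked=A C D E
Mark B: refs=E E null, marked=A B C D E
Unmarked (collected): F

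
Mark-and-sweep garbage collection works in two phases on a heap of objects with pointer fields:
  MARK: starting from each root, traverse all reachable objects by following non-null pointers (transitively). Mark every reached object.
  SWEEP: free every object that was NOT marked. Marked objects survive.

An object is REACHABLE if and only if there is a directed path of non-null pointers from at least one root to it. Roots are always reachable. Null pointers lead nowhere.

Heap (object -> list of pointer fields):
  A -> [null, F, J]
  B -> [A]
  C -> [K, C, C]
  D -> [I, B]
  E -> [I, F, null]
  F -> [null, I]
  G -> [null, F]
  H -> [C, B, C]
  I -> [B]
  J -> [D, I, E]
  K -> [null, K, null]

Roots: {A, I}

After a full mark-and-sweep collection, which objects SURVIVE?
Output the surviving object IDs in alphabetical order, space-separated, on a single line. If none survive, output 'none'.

Roots: A I
Mark A: refs=null F J, marked=A
Mark I: refs=B, marked=A I
Mark F: refs=null I, marked=A F I
Mark J: refs=D I E, marked=A F I J
Mark B: refs=A, marked=A B F I J
Mark D: refs=I B, marked=A B D F I J
Mark E: refs=I F null, marked=A B D E F I J
Unmarked (collected): C G H K

Answer: A B D E F I J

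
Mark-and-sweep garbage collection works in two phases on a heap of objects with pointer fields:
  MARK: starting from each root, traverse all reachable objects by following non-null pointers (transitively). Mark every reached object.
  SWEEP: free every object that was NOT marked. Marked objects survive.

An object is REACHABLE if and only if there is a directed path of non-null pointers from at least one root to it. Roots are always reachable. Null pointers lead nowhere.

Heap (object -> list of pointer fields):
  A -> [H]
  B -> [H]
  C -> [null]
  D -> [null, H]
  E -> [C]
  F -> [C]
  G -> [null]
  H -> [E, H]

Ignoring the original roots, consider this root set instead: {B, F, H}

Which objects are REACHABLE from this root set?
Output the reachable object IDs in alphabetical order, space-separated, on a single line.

Roots: B F H
Mark B: refs=H, marked=B
Mark F: refs=C, marked=B F
Mark H: refs=E H, marked=B F H
Mark C: refs=null, marked=B C F H
Mark E: refs=C, marked=B C E F H
Unmarked (collected): A D G

Answer: B C E F H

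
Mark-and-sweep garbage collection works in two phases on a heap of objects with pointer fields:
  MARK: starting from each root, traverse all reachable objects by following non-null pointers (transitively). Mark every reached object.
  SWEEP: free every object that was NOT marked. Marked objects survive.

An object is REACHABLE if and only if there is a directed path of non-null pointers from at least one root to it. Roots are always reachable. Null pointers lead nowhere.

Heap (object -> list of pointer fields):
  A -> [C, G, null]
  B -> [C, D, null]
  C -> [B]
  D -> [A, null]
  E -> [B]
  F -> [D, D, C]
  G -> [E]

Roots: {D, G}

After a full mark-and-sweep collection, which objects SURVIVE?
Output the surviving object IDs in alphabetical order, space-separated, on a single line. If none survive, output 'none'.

Roots: D G
Mark D: refs=A null, marked=D
Mark G: refs=E, marked=D G
Mark A: refs=C G null, marked=A D G
Mark E: refs=B, marked=A D E G
Mark C: refs=B, marked=A C D E G
Mark B: refs=C D null, marked=A B C D E G
Unmarked (collected): F

Answer: A B C D E G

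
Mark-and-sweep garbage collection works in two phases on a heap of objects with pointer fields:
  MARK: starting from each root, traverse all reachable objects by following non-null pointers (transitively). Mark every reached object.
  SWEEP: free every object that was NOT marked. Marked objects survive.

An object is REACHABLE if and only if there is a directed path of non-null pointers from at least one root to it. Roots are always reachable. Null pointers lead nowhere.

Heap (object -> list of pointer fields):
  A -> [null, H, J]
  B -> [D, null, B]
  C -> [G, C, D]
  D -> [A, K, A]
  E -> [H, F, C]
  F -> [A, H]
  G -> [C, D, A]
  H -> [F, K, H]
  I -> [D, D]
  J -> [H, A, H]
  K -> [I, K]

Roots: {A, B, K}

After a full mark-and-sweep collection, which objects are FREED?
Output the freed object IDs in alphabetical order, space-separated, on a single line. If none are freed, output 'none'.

Roots: A B K
Mark A: refs=null H J, marked=A
Mark B: refs=D null B, marked=A B
Mark K: refs=I K, marked=A B K
Mark H: refs=F K H, marked=A B H K
Mark J: refs=H A H, marked=A B H J K
Mark D: refs=A K A, marked=A B D H J K
Mark I: refs=D D, marked=A B D H I J K
Mark F: refs=A H, marked=A B D F H I J K
Unmarked (collected): C E G

Answer: C E G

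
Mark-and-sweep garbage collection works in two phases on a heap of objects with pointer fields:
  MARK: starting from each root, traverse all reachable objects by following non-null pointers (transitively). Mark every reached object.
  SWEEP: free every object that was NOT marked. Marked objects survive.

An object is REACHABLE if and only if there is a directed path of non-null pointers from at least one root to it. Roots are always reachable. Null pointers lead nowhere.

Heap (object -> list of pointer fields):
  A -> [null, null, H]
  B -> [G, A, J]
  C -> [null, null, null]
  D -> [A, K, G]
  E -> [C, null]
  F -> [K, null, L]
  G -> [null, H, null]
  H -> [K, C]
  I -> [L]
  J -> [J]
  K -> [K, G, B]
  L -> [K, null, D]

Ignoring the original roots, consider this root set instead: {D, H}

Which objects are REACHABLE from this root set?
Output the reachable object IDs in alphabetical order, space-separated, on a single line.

Roots: D H
Mark D: refs=A K G, marked=D
Mark H: refs=K C, marked=D H
Mark A: refs=null null H, marked=A D H
Mark K: refs=K G B, marked=A D H K
Mark G: refs=null H null, marked=A D G H K
Mark C: refs=null null null, marked=A C D G H K
Mark B: refs=G A J, marked=A B C D G H K
Mark J: refs=J, marked=A B C D G H J K
Unmarked (collected): E F I L

Answer: A B C D G H J K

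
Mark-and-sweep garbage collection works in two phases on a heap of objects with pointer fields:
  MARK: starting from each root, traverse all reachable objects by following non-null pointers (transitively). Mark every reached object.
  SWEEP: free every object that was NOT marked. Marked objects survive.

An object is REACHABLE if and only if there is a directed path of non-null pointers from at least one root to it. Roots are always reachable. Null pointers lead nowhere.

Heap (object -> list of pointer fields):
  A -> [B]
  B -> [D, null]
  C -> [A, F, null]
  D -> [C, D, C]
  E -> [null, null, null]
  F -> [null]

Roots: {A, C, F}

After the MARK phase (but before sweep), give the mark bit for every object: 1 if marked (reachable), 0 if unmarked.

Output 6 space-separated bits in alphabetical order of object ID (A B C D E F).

Roots: A C F
Mark A: refs=B, marked=A
Mark C: refs=A F null, marked=A C
Mark F: refs=null, marked=A C F
Mark B: refs=D null, marked=A B C F
Mark D: refs=C D C, marked=A B C D F
Unmarked (collected): E

Answer: 1 1 1 1 0 1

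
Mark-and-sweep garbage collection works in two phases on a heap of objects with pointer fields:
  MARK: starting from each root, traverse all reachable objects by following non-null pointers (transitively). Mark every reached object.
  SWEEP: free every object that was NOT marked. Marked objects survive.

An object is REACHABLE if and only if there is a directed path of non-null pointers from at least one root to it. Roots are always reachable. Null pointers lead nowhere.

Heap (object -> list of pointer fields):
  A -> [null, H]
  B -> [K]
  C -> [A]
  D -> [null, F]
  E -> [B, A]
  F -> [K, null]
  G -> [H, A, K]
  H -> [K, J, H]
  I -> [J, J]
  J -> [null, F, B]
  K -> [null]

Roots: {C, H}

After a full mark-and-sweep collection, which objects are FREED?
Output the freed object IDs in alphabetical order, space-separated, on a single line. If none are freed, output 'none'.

Roots: C H
Mark C: refs=A, marked=C
Mark H: refs=K J H, marked=C H
Mark A: refs=null H, marked=A C H
Mark K: refs=null, marked=A C H K
Mark J: refs=null F B, marked=A C H J K
Mark F: refs=K null, marked=A C F H J K
Mark B: refs=K, marked=A B C F H J K
Unmarked (collected): D E G I

Answer: D E G I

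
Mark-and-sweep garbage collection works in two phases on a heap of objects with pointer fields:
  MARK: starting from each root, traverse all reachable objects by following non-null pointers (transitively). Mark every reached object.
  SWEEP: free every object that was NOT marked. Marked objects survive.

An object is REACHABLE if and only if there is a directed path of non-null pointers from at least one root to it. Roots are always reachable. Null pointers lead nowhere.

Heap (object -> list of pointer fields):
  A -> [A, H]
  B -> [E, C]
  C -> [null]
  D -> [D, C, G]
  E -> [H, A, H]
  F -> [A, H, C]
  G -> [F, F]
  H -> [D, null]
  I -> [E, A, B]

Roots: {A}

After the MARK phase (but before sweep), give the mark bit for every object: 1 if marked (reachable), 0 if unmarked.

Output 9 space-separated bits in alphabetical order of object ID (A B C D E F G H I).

Answer: 1 0 1 1 0 1 1 1 0

Derivation:
Roots: A
Mark A: refs=A H, marked=A
Mark H: refs=D null, marked=A H
Mark D: refs=D C G, marked=A D H
Mark C: refs=null, marked=A C D H
Mark G: refs=F F, marked=A C D G H
Mark F: refs=A H C, marked=A C D F G H
Unmarked (collected): B E I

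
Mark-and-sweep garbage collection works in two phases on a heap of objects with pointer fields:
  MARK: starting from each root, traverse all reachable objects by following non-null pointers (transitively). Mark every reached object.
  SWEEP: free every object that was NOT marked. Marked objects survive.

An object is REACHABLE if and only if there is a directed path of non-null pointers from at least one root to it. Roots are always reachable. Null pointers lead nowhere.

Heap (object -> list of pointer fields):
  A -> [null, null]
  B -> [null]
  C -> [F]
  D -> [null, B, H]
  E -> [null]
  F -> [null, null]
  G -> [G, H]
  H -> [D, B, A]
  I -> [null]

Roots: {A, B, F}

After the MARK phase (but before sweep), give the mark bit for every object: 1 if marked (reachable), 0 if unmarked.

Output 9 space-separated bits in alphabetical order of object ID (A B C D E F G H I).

Answer: 1 1 0 0 0 1 0 0 0

Derivation:
Roots: A B F
Mark A: refs=null null, marked=A
Mark B: refs=null, marked=A B
Mark F: refs=null null, marked=A B F
Unmarked (collected): C D E G H I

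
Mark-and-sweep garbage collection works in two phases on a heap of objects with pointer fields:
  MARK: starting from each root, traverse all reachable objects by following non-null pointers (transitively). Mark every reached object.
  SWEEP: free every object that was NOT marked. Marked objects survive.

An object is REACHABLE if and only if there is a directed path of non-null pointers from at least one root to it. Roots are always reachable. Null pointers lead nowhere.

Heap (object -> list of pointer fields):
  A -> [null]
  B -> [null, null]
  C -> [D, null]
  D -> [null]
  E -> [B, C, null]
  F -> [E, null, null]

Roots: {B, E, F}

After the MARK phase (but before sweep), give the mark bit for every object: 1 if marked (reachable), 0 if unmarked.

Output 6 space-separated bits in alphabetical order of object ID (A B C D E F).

Roots: B E F
Mark B: refs=null null, marked=B
Mark E: refs=B C null, marked=B E
Mark F: refs=E null null, marked=B E F
Mark C: refs=D null, marked=B C E F
Mark D: refs=null, marked=B C D E F
Unmarked (collected): A

Answer: 0 1 1 1 1 1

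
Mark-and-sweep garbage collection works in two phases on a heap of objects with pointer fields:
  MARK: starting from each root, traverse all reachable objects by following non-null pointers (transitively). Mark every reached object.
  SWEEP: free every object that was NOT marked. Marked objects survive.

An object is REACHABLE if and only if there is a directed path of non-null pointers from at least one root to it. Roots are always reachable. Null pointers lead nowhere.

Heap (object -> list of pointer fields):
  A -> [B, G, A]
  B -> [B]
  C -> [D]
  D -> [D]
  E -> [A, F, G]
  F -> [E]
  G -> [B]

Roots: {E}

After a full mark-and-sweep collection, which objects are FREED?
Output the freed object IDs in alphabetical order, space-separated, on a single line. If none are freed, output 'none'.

Answer: C D

Derivation:
Roots: E
Mark E: refs=A F G, marked=E
Mark A: refs=B G A, marked=A E
Mark F: refs=E, marked=A E F
Mark G: refs=B, marked=A E F G
Mark B: refs=B, marked=A B E F G
Unmarked (collected): C D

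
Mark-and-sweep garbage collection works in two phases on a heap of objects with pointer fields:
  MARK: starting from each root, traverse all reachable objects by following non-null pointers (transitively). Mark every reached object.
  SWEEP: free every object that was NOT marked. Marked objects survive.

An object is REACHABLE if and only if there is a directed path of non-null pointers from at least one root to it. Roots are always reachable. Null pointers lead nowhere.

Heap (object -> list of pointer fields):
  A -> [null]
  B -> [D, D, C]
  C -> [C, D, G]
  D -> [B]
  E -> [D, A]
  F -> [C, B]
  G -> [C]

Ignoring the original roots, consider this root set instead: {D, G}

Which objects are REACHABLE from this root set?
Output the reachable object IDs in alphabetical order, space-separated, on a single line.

Answer: B C D G

Derivation:
Roots: D G
Mark D: refs=B, marked=D
Mark G: refs=C, marked=D G
Mark B: refs=D D C, marked=B D G
Mark C: refs=C D G, marked=B C D G
Unmarked (collected): A E F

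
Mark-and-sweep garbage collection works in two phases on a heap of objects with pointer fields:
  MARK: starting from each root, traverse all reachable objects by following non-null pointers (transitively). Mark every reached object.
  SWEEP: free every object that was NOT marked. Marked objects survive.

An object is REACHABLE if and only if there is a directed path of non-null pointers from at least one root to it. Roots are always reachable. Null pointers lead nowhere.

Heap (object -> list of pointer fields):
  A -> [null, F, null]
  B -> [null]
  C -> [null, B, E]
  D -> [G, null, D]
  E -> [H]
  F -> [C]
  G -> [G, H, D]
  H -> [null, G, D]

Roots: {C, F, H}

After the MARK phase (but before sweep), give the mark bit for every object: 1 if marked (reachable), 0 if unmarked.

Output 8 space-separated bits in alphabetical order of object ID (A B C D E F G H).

Roots: C F H
Mark C: refs=null B E, marked=C
Mark F: refs=C, marked=C F
Mark H: refs=null G D, marked=C F H
Mark B: refs=null, marked=B C F H
Mark E: refs=H, marked=B C E F H
Mark G: refs=G H D, marked=B C E F G H
Mark D: refs=G null D, marked=B C D E F G H
Unmarked (collected): A

Answer: 0 1 1 1 1 1 1 1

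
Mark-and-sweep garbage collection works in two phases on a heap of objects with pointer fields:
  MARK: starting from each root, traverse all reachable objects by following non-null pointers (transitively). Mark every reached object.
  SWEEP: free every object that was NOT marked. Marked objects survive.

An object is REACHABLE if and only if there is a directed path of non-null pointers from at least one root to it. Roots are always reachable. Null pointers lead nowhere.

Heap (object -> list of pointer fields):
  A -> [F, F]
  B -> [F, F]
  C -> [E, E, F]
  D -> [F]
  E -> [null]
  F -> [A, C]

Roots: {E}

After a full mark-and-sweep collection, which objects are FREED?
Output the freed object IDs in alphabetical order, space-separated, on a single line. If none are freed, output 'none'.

Roots: E
Mark E: refs=null, marked=E
Unmarked (collected): A B C D F

Answer: A B C D F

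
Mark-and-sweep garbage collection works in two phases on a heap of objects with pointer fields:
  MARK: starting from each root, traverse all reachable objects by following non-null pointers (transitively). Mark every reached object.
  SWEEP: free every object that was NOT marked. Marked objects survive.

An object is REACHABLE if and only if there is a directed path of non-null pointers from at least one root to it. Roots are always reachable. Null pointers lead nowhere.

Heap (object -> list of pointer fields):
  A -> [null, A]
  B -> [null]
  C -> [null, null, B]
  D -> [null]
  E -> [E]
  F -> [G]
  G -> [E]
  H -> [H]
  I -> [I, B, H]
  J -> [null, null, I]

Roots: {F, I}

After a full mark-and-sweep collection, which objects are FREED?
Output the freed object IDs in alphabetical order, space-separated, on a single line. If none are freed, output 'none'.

Answer: A C D J

Derivation:
Roots: F I
Mark F: refs=G, marked=F
Mark I: refs=I B H, marked=F I
Mark G: refs=E, marked=F G I
Mark B: refs=null, marked=B F G I
Mark H: refs=H, marked=B F G H I
Mark E: refs=E, marked=B E F G H I
Unmarked (collected): A C D J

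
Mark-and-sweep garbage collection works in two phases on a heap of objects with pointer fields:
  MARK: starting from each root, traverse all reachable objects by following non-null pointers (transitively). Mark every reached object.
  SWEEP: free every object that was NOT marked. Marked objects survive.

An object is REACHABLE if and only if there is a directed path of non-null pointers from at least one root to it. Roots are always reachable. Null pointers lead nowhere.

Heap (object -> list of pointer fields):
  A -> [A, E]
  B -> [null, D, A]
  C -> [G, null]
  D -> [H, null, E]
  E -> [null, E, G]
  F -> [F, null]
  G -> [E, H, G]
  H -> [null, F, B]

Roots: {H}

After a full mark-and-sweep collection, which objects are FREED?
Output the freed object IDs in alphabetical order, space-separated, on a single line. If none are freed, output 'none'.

Answer: C

Derivation:
Roots: H
Mark H: refs=null F B, marked=H
Mark F: refs=F null, marked=F H
Mark B: refs=null D A, marked=B F H
Mark D: refs=H null E, marked=B D F H
Mark A: refs=A E, marked=A B D F H
Mark E: refs=null E G, marked=A B D E F H
Mark G: refs=E H G, marked=A B D E F G H
Unmarked (collected): C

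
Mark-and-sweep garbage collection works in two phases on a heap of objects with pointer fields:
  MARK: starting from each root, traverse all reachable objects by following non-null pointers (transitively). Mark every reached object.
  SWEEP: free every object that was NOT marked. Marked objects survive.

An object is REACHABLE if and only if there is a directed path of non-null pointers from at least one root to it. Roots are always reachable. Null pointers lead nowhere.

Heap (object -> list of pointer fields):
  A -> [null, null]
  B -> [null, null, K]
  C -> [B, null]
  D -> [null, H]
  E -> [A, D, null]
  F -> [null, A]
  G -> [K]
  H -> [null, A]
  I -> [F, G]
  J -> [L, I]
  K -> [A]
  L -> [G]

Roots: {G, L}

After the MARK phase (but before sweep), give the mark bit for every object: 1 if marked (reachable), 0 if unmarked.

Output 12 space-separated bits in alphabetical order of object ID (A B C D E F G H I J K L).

Roots: G L
Mark G: refs=K, marked=G
Mark L: refs=G, marked=G L
Mark K: refs=A, marked=G K L
Mark A: refs=null null, marked=A G K L
Unmarked (collected): B C D E F H I J

Answer: 1 0 0 0 0 0 1 0 0 0 1 1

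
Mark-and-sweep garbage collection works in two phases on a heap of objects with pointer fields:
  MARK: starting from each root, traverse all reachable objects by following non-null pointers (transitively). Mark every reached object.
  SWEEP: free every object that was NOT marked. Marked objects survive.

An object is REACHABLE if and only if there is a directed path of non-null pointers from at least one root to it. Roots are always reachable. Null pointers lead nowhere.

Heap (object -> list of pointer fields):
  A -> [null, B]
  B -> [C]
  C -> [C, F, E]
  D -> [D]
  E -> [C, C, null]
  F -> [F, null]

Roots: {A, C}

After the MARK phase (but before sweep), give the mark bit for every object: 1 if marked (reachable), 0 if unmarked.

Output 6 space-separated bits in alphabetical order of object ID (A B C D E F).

Answer: 1 1 1 0 1 1

Derivation:
Roots: A C
Mark A: refs=null B, marked=A
Mark C: refs=C F E, marked=A C
Mark B: refs=C, marked=A B C
Mark F: refs=F null, marked=A B C F
Mark E: refs=C C null, marked=A B C E F
Unmarked (collected): D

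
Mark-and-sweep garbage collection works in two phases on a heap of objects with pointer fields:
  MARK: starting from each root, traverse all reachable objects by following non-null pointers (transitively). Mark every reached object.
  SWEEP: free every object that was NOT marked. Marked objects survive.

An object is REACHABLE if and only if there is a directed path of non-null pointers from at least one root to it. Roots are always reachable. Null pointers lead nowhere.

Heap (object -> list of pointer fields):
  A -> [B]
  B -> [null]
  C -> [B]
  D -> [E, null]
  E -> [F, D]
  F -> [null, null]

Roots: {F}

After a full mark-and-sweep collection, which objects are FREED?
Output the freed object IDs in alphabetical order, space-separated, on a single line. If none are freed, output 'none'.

Answer: A B C D E

Derivation:
Roots: F
Mark F: refs=null null, marked=F
Unmarked (collected): A B C D E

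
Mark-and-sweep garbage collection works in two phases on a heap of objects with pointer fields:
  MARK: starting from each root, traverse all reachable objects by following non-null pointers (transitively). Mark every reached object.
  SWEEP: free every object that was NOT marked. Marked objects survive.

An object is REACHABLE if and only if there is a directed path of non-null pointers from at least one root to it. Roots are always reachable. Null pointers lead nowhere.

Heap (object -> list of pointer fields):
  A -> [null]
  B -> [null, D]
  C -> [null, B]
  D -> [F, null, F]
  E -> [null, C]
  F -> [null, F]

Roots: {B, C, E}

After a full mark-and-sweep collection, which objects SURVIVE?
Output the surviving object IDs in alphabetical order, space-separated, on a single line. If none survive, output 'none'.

Answer: B C D E F

Derivation:
Roots: B C E
Mark B: refs=null D, marked=B
Mark C: refs=null B, marked=B C
Mark E: refs=null C, marked=B C E
Mark D: refs=F null F, marked=B C D E
Mark F: refs=null F, marked=B C D E F
Unmarked (collected): A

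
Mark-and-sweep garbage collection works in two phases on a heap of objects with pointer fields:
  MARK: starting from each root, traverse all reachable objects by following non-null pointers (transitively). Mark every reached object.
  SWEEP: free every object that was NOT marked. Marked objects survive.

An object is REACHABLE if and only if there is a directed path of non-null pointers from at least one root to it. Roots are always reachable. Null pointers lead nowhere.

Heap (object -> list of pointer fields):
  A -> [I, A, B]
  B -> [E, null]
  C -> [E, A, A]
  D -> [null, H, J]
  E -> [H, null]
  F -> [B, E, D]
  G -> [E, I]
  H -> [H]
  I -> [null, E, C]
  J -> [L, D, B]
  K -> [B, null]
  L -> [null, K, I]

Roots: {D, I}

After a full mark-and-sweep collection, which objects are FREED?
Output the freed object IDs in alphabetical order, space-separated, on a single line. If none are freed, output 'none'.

Roots: D I
Mark D: refs=null H J, marked=D
Mark I: refs=null E C, marked=D I
Mark H: refs=H, marked=D H I
Mark J: refs=L D B, marked=D H I J
Mark E: refs=H null, marked=D E H I J
Mark C: refs=E A A, marked=C D E H I J
Mark L: refs=null K I, marked=C D E H I J L
Mark B: refs=E null, marked=B C D E H I J L
Mark A: refs=I A B, marked=A B C D E H I J L
Mark K: refs=B null, marked=A B C D E H I J K L
Unmarked (collected): F G

Answer: F G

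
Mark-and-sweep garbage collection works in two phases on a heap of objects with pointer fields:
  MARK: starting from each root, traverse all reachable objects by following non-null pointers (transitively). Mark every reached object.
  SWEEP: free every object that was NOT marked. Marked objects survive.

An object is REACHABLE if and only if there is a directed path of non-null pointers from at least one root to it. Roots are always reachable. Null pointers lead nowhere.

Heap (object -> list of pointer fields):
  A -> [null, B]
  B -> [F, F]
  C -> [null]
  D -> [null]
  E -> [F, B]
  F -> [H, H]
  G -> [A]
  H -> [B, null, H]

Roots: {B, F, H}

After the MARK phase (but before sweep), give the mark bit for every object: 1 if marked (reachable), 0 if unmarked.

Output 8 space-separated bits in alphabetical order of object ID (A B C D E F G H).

Roots: B F H
Mark B: refs=F F, marked=B
Mark F: refs=H H, marked=B F
Mark H: refs=B null H, marked=B F H
Unmarked (collected): A C D E G

Answer: 0 1 0 0 0 1 0 1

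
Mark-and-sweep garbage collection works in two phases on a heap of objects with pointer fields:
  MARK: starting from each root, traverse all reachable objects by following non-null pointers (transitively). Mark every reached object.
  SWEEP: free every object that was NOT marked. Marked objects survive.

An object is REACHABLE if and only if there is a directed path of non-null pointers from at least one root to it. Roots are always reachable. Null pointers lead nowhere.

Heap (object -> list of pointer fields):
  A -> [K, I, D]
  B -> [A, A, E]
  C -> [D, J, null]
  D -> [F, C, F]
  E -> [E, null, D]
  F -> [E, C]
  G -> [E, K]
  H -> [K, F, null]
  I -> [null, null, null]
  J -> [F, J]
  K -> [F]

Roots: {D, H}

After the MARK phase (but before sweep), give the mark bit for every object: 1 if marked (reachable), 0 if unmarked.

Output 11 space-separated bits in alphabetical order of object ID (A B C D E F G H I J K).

Answer: 0 0 1 1 1 1 0 1 0 1 1

Derivation:
Roots: D H
Mark D: refs=F C F, marked=D
Mark H: refs=K F null, marked=D H
Mark F: refs=E C, marked=D F H
Mark C: refs=D J null, marked=C D F H
Mark K: refs=F, marked=C D F H K
Mark E: refs=E null D, marked=C D E F H K
Mark J: refs=F J, marked=C D E F H J K
Unmarked (collected): A B G I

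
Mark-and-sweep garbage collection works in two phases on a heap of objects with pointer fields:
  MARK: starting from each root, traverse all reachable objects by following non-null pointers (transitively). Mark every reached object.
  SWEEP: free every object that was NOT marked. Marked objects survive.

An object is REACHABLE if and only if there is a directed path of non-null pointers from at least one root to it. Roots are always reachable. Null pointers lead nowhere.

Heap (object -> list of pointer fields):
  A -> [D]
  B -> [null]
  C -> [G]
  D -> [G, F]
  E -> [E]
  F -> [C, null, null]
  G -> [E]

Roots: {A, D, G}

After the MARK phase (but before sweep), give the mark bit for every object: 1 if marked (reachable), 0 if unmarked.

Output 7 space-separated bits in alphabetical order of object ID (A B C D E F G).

Answer: 1 0 1 1 1 1 1

Derivation:
Roots: A D G
Mark A: refs=D, marked=A
Mark D: refs=G F, marked=A D
Mark G: refs=E, marked=A D G
Mark F: refs=C null null, marked=A D F G
Mark E: refs=E, marked=A D E F G
Mark C: refs=G, marked=A C D E F G
Unmarked (collected): B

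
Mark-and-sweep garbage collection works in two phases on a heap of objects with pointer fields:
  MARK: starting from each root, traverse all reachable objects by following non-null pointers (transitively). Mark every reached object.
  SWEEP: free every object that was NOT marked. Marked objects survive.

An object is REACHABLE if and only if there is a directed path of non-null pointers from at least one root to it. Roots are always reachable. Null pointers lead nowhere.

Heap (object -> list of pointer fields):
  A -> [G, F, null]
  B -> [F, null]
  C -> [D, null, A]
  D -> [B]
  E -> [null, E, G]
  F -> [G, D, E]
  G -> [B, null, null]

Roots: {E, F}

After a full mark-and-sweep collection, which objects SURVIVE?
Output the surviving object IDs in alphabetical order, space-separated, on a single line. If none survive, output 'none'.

Roots: E F
Mark E: refs=null E G, marked=E
Mark F: refs=G D E, marked=E F
Mark G: refs=B null null, marked=E F G
Mark D: refs=B, marked=D E F G
Mark B: refs=F null, marked=B D E F G
Unmarked (collected): A C

Answer: B D E F G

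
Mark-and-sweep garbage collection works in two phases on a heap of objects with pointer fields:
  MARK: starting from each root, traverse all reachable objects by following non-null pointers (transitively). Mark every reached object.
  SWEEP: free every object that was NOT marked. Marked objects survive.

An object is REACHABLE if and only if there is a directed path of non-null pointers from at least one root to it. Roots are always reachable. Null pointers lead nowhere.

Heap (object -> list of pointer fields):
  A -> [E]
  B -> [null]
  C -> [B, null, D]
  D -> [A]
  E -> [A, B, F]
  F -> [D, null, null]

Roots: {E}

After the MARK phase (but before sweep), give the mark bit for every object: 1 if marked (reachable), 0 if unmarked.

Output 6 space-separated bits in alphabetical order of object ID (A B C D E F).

Answer: 1 1 0 1 1 1

Derivation:
Roots: E
Mark E: refs=A B F, marked=E
Mark A: refs=E, marked=A E
Mark B: refs=null, marked=A B E
Mark F: refs=D null null, marked=A B E F
Mark D: refs=A, marked=A B D E F
Unmarked (collected): C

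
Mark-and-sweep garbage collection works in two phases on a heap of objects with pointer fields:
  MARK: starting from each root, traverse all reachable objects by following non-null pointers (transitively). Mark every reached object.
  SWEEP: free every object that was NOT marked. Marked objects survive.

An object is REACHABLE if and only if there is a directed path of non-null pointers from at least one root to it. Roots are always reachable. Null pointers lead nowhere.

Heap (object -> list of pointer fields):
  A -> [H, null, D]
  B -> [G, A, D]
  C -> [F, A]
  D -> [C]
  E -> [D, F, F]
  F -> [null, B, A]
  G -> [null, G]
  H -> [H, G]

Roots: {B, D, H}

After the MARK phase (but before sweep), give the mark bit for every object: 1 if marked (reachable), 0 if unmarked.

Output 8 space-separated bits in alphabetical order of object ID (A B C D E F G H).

Answer: 1 1 1 1 0 1 1 1

Derivation:
Roots: B D H
Mark B: refs=G A D, marked=B
Mark D: refs=C, marked=B D
Mark H: refs=H G, marked=B D H
Mark G: refs=null G, marked=B D G H
Mark A: refs=H null D, marked=A B D G H
Mark C: refs=F A, marked=A B C D G H
Mark F: refs=null B A, marked=A B C D F G H
Unmarked (collected): E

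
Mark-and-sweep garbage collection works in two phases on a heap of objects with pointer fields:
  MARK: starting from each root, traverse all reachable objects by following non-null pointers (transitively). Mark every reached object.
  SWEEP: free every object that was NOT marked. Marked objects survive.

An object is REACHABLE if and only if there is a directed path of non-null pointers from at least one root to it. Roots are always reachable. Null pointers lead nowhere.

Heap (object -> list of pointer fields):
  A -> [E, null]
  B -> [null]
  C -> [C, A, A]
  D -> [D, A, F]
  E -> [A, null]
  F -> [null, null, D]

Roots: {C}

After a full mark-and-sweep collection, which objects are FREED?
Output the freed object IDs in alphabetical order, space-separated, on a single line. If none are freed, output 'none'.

Roots: C
Mark C: refs=C A A, marked=C
Mark A: refs=E null, marked=A C
Mark E: refs=A null, marked=A C E
Unmarked (collected): B D F

Answer: B D F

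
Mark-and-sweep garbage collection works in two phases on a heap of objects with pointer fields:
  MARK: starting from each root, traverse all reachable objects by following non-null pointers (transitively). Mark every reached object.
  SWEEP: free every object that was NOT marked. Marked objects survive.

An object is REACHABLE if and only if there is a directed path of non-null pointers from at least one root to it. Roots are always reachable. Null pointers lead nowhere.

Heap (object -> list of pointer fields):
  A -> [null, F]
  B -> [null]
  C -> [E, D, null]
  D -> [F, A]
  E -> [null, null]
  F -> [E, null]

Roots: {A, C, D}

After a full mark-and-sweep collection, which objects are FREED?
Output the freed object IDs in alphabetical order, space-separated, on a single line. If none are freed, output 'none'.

Answer: B

Derivation:
Roots: A C D
Mark A: refs=null F, marked=A
Mark C: refs=E D null, marked=A C
Mark D: refs=F A, marked=A C D
Mark F: refs=E null, marked=A C D F
Mark E: refs=null null, marked=A C D E F
Unmarked (collected): B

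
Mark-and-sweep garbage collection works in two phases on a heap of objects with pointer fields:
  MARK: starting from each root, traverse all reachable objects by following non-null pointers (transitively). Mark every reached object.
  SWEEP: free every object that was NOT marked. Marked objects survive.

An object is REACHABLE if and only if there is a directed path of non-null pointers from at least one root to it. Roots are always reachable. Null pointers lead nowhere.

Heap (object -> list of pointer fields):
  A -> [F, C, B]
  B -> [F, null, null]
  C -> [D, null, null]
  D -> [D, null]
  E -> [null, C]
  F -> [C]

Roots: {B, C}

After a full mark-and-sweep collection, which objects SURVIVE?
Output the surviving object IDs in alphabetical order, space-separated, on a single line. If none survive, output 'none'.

Answer: B C D F

Derivation:
Roots: B C
Mark B: refs=F null null, marked=B
Mark C: refs=D null null, marked=B C
Mark F: refs=C, marked=B C F
Mark D: refs=D null, marked=B C D F
Unmarked (collected): A E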